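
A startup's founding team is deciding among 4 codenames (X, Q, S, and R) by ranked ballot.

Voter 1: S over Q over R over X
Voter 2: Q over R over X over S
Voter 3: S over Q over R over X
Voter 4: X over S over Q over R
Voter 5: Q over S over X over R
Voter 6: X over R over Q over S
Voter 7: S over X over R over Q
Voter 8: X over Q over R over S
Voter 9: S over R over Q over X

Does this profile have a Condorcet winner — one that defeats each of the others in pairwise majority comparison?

Yes

Head-to-head results (9 voters total):
X vs Q: Q wins 5–4.
X vs S: S wins 5–4.
X vs R: X wins 5–4.
Q vs S: S wins 5–4.
Q vs R: Q wins 6–3.
S vs R: S wins 6–3.
S beats each rival — X (5–4), Q (5–4), R (6–3) — so S is the Condorcet winner.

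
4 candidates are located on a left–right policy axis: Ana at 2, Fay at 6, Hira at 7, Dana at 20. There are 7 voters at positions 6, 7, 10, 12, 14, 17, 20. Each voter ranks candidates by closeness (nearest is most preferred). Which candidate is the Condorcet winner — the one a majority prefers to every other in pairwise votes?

Hira

With single-peaked preferences on a line, the Condorcet winner is the candidate closest to the median voter.
The median voter (position 12) is closest to Hira at 7.
Check: Hira vs Dana — voters closer to Hira: 4 of 7.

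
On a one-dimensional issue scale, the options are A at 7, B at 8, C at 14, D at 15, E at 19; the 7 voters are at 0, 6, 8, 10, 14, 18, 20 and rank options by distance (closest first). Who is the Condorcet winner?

With single-peaked preferences on a line, the Condorcet winner is the candidate closest to the median voter.
The median voter (position 10) is closest to B at 8.
Check: B vs E — voters closer to B: 4 of 7.

B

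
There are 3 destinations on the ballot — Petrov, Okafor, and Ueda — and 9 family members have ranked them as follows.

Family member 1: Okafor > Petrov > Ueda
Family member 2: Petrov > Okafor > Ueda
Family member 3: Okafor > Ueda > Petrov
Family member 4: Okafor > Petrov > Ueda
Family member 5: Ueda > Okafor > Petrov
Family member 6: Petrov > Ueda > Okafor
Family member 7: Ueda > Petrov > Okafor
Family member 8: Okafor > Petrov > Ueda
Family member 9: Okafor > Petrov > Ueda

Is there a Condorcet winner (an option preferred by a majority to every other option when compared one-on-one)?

Yes

Head-to-head results (9 voters total):
Petrov vs Okafor: Okafor wins 6–3.
Petrov vs Ueda: Petrov wins 6–3.
Okafor vs Ueda: Okafor wins 6–3.
Okafor beats each rival — Petrov (6–3), Ueda (6–3) — so Okafor is the Condorcet winner.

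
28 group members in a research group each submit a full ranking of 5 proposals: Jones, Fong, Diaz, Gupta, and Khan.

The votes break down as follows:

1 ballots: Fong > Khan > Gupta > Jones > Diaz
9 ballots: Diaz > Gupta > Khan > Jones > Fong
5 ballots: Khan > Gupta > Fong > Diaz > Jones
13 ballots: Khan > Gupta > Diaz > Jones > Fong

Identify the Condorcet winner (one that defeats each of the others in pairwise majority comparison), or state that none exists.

Head-to-head results (28 voters total):
Jones vs Fong: Jones wins 22–6.
Jones vs Diaz: Diaz wins 27–1.
Jones vs Gupta: Gupta wins 28–0.
Jones vs Khan: Khan wins 28–0.
Fong vs Diaz: Diaz wins 22–6.
Fong vs Gupta: Gupta wins 27–1.
Fong vs Khan: Khan wins 27–1.
Diaz vs Gupta: Gupta wins 19–9.
Diaz vs Khan: Khan wins 19–9.
Gupta vs Khan: Khan wins 19–9.
Khan beats each rival — Jones (28–0), Fong (27–1), Diaz (19–9), Gupta (19–9) — so Khan is the Condorcet winner.

Khan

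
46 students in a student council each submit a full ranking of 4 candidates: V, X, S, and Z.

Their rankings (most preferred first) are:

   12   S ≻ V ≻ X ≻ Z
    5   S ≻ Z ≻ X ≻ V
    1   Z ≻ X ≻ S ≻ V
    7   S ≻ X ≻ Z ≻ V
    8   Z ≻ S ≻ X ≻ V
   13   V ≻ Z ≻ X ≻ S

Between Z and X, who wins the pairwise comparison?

Ballots ranking Z above X: 5+1+8+13 = 27.
Ballots ranking X above Z: 12+7 = 19.
Z wins the head-to-head, 27–19.

Z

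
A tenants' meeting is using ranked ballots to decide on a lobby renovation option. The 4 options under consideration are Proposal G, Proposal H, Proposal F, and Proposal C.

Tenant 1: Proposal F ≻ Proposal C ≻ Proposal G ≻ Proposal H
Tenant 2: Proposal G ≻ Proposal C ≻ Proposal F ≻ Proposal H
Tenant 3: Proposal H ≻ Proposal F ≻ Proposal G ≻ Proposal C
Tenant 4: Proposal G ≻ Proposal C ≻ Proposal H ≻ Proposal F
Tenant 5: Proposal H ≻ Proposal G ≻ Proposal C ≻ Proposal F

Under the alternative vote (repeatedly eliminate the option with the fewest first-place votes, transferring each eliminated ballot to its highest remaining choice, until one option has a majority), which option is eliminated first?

Proposal C

Round 1: Proposal G 2, Proposal H 2, Proposal F 1, Proposal C 0. Proposal C has the fewest and is eliminated.
Round 2: Proposal G 2, Proposal H 2, Proposal F 1. Proposal F has the fewest and is eliminated.
Round 3: Proposal G 3, Proposal H 2. Proposal G has a majority.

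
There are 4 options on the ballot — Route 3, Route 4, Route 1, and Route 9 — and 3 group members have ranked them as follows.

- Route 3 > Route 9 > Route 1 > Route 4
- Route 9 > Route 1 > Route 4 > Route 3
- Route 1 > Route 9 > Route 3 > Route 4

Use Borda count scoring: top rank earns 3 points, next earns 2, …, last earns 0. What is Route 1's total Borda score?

6

Borda scores:
  Route 3: 3 + 0 + 1 = 4
  Route 4: 0 + 1 + 0 = 1
  Route 1: 1 + 2 + 3 = 6
  Route 9: 2 + 3 + 2 = 7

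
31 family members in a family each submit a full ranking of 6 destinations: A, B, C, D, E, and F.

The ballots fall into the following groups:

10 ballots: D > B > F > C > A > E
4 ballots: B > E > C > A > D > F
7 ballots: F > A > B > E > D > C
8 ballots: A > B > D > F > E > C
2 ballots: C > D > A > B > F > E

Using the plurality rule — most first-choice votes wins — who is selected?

First-place vote totals:
  A: 8
  B: 4
  C: 2
  D: 10
  E: 0
  F: 7
D has the most first-place votes.

D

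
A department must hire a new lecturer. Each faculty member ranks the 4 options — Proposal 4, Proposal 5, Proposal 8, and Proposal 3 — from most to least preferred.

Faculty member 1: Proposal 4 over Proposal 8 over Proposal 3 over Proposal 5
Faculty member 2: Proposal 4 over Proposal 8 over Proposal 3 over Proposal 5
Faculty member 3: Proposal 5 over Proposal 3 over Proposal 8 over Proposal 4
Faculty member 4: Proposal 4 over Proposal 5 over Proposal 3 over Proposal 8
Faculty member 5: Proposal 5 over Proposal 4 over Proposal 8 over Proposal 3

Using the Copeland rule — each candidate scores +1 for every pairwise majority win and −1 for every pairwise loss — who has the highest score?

Proposal 4

Pairwise results:
  Proposal 4 vs Proposal 5: Proposal 4 wins 3–2.
  Proposal 4 vs Proposal 8: Proposal 4 wins 4–1.
  Proposal 4 vs Proposal 3: Proposal 4 wins 4–1.
  Proposal 5 vs Proposal 8: Proposal 5 wins 3–2.
  Proposal 5 vs Proposal 3: Proposal 5 wins 3–2.
  Proposal 8 vs Proposal 3: Proposal 8 wins 3–2.
Copeland scores (wins − losses):
  Proposal 4: 3 − 0 = 3
  Proposal 5: 2 − 1 = 1
  Proposal 8: 1 − 2 = -1
  Proposal 3: 0 − 3 = -3
Proposal 4 has the best Copeland score.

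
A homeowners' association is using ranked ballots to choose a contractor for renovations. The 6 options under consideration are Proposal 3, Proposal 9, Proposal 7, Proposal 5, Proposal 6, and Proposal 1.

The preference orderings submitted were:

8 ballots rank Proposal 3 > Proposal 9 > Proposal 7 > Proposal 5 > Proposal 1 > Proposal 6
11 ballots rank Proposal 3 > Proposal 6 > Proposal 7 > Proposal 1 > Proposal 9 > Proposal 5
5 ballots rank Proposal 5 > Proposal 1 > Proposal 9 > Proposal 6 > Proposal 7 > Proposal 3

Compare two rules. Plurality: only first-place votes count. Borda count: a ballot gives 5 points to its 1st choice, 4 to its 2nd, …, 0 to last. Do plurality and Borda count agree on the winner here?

Plurality first-place counts: Proposal 3 19, Proposal 9 0, Proposal 7 0, Proposal 5 5, Proposal 6 0, Proposal 1 0 → Proposal 3.
Borda totals: Proposal 3 95, Proposal 9 58, Proposal 7 62, Proposal 5 41, Proposal 6 54, Proposal 1 50 → Proposal 3.
The two rules agree on Proposal 3.

Yes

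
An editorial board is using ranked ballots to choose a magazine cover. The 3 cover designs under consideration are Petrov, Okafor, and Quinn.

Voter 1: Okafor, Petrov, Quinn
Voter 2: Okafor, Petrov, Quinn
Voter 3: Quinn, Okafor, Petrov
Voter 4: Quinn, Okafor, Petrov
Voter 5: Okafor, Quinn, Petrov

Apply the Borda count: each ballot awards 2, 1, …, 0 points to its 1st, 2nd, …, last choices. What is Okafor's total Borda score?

8

Borda scores:
  Petrov: 1 + 1 + 0 + 0 + 0 = 2
  Okafor: 2 + 2 + 1 + 1 + 2 = 8
  Quinn: 0 + 0 + 2 + 2 + 1 = 5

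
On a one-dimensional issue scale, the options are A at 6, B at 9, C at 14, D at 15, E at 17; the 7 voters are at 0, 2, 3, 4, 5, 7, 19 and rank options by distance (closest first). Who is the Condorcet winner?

With single-peaked preferences on a line, the Condorcet winner is the candidate closest to the median voter.
The median voter (position 4) is closest to A at 6.
Check: A vs B — voters closer to A: 6 of 7.

A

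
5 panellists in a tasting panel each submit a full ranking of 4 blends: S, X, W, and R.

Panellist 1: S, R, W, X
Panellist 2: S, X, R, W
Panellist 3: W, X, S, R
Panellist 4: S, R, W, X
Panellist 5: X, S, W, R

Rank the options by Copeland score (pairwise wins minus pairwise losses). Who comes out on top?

Pairwise results:
  S vs X: S wins 3–2.
  S vs W: S wins 4–1.
  S vs R: S wins 5–0.
  X vs W: W wins 3–2.
  X vs R: X wins 3–2.
  W vs R: R wins 3–2.
Copeland scores (wins − losses):
  S: 3 − 0 = 3
  X: 1 − 2 = -1
  W: 1 − 2 = -1
  R: 1 − 2 = -1
S has the best Copeland score.

S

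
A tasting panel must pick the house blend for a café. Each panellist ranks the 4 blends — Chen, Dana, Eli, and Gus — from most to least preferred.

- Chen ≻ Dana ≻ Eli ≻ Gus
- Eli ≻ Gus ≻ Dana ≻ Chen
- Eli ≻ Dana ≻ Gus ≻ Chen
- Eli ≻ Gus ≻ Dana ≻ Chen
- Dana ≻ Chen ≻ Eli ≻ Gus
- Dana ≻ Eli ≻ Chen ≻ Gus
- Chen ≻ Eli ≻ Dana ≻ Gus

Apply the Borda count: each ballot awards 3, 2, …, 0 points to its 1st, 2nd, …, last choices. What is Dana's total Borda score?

Borda scores:
  Chen: 3 + 0 + 0 + 0 + 2 + 1 + 3 = 9
  Dana: 2 + 1 + 2 + 1 + 3 + 3 + 1 = 13
  Eli: 1 + 3 + 3 + 3 + 1 + 2 + 2 = 15
  Gus: 0 + 2 + 1 + 2 + 0 + 0 + 0 = 5

13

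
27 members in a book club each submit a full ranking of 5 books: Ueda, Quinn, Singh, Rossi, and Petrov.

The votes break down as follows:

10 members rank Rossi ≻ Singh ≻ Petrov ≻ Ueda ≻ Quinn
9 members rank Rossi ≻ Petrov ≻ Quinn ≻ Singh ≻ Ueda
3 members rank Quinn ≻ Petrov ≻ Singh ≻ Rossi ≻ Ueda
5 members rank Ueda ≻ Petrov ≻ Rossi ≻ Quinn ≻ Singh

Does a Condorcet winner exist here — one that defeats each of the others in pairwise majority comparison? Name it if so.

Head-to-head results (27 voters total):
Ueda vs Quinn: Ueda wins 15–12.
Ueda vs Singh: Singh wins 22–5.
Ueda vs Rossi: Rossi wins 22–5.
Ueda vs Petrov: Petrov wins 22–5.
Quinn vs Singh: Quinn wins 17–10.
Quinn vs Rossi: Rossi wins 24–3.
Quinn vs Petrov: Petrov wins 24–3.
Singh vs Rossi: Rossi wins 24–3.
Singh vs Petrov: Petrov wins 17–10.
Rossi vs Petrov: Rossi wins 19–8.
Rossi beats each rival — Ueda (22–5), Quinn (24–3), Singh (24–3), Petrov (19–8) — so Rossi is the Condorcet winner.

Rossi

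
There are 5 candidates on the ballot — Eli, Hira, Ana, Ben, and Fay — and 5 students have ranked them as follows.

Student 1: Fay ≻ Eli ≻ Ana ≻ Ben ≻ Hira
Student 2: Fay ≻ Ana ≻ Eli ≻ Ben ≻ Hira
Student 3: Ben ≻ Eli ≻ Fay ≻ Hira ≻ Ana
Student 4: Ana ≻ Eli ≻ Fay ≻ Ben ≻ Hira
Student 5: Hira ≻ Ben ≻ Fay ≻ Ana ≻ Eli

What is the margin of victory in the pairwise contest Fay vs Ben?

1

Ballots ranking Fay above Ben: 3.
Ballots ranking Ben above Fay: 2.
Fay wins 3–2, a margin of 1.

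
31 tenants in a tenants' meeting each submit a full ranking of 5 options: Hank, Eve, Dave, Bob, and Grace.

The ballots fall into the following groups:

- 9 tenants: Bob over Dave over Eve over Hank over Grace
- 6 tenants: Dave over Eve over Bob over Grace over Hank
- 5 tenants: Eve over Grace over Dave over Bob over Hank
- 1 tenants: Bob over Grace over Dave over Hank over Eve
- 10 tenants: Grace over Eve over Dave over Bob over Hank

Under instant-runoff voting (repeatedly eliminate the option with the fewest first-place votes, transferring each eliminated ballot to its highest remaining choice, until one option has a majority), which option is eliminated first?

Round 1: Bob 10, Grace 10, Dave 6, Eve 5, Hank 0. Hank has the fewest and is eliminated.
Round 2: Bob 10, Grace 10, Dave 6, Eve 5. Eve has the fewest and is eliminated.
Round 3: Grace 15, Bob 10, Dave 6. Dave has the fewest and is eliminated.
Round 4: Bob 16, Grace 15. Bob has a majority.

Hank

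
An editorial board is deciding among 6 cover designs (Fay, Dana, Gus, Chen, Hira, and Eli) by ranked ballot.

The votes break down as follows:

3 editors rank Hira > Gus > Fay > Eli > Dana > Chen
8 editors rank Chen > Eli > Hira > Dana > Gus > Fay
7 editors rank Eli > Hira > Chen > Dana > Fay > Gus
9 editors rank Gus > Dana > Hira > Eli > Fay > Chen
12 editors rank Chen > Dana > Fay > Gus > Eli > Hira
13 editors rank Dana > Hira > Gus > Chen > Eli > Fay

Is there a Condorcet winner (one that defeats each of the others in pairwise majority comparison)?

Head-to-head results (52 voters total):
Fay vs Dana: Dana wins 49–3.
Fay vs Gus: Gus wins 33–19.
Fay vs Chen: Chen wins 40–12.
Fay vs Hira: Hira wins 40–12.
Fay vs Eli: Eli wins 37–15.
Dana vs Gus: Dana wins 40–12.
Dana vs Chen: Chen wins 27–25.
Dana vs Hira: Dana wins 34–18.
Dana vs Eli: Dana wins 34–18.
Gus vs Chen: Chen wins 27–25.
Gus vs Hira: Hira wins 31–21.
Gus vs Eli: Gus wins 37–15.
Chen vs Hira: Hira wins 32–20.
Chen vs Eli: Chen wins 33–19.
Hira vs Eli: Eli wins 27–25.
No candidate beats all others: Dana beats Hira beats Chen beats Dana, a majority cycle.

No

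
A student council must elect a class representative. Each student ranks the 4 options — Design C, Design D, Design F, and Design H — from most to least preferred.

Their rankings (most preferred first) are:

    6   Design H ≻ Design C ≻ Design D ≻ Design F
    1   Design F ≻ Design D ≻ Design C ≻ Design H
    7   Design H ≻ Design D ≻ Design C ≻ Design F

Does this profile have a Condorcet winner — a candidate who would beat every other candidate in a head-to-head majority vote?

Yes

Head-to-head results (14 voters total):
Design C vs Design D: Design D wins 8–6.
Design C vs Design F: Design C wins 13–1.
Design C vs Design H: Design H wins 13–1.
Design D vs Design F: Design D wins 13–1.
Design D vs Design H: Design H wins 13–1.
Design F vs Design H: Design H wins 13–1.
Design H beats each rival — Design C (13–1), Design D (13–1), Design F (13–1) — so Design H is the Condorcet winner.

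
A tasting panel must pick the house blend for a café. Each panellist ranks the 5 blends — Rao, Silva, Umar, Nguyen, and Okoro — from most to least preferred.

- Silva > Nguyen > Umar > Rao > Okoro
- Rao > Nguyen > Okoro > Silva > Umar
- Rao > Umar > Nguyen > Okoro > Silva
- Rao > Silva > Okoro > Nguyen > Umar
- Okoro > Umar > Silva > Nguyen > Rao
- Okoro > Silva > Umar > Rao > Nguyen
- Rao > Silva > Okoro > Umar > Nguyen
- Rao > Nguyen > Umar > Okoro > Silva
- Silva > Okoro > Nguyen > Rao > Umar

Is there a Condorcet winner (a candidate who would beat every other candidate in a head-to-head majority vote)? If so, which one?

Rao

Head-to-head results (9 voters total):
Rao vs Silva: Rao wins 5–4.
Rao vs Umar: Rao wins 6–3.
Rao vs Nguyen: Rao wins 6–3.
Rao vs Okoro: Rao wins 6–3.
Silva vs Umar: Silva wins 6–3.
Silva vs Nguyen: Silva wins 6–3.
Silva vs Okoro: Okoro wins 5–4.
Umar vs Nguyen: Nguyen wins 5–4.
Umar vs Okoro: Okoro wins 6–3.
Nguyen vs Okoro: Okoro wins 5–4.
Rao beats each rival — Silva (5–4), Umar (6–3), Nguyen (6–3), Okoro (6–3) — so Rao is the Condorcet winner.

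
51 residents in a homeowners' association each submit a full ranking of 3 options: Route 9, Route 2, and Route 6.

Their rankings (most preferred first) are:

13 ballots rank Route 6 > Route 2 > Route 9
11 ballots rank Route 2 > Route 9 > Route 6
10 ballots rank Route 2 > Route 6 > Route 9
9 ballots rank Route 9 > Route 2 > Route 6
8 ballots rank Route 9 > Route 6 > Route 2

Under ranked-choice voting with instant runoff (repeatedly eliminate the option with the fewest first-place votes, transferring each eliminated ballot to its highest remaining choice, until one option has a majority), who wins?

Round 1: Route 2 21, Route 9 17, Route 6 13. Route 6 has the fewest and is eliminated.
Round 2: Route 2 34, Route 9 17. Route 2 has a majority.

Route 2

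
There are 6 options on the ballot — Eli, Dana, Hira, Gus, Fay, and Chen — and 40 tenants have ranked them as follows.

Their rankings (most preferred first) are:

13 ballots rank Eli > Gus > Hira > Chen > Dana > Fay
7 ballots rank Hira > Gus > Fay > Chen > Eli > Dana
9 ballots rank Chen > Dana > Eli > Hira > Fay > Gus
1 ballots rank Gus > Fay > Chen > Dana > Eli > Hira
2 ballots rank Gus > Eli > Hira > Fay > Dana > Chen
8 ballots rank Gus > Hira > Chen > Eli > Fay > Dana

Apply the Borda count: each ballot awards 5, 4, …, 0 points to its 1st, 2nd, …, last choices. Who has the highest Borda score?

Gus

Borda scores:
  Eli: 13·5 + 7·1 + 9·3 + 1 + 2·4 + 8·2 = 124
  Dana: 13·1 + 7·0 + 9·4 + 2 + 2·1 + 8·0 = 53
  Hira: 13·3 + 7·5 + 9·2 + 0 + 2·3 + 8·4 = 130
  Gus: 13·4 + 7·4 + 9·0 + 5 + 2·5 + 8·5 = 135
  Fay: 13·0 + 7·3 + 9·1 + 4 + 2·2 + 8·1 = 46
  Chen: 13·2 + 7·2 + 9·5 + 3 + 2·0 + 8·3 = 112
Gus has the highest total.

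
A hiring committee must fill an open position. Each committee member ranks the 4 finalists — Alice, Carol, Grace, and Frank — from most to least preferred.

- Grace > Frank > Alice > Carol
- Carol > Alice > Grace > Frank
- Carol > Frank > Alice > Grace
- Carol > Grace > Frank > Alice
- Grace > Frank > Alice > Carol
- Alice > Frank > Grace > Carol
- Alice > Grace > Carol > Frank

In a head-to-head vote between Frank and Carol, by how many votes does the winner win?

1

Ballots ranking Frank above Carol: 3.
Ballots ranking Carol above Frank: 4.
Carol wins 4–3, a margin of 1.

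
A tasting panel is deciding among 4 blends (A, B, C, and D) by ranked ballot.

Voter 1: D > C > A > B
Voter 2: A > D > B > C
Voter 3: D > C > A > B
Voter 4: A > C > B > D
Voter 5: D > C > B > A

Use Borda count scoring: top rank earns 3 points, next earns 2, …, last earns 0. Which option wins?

D

Borda scores:
  A: 1 + 3 + 1 + 3 + 0 = 8
  B: 0 + 1 + 0 + 1 + 1 = 3
  C: 2 + 0 + 2 + 2 + 2 = 8
  D: 3 + 2 + 3 + 0 + 3 = 11
D has the highest total.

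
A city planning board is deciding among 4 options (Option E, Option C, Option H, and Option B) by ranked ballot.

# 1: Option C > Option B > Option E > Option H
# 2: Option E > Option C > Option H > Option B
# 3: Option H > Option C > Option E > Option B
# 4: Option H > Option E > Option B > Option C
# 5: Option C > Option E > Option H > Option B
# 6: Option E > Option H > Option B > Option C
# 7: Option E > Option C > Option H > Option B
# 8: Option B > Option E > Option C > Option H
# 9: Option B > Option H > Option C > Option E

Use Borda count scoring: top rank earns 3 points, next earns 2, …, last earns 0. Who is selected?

Borda scores:
  Option E: 1 + 3 + 1 + 2 + 2 + 3 + 3 + 2 + 0 = 17
  Option C: 3 + 2 + 2 + 0 + 3 + 0 + 2 + 1 + 1 = 14
  Option H: 0 + 1 + 3 + 3 + 1 + 2 + 1 + 0 + 2 = 13
  Option B: 2 + 0 + 0 + 1 + 0 + 1 + 0 + 3 + 3 = 10
Option E has the highest total.

Option E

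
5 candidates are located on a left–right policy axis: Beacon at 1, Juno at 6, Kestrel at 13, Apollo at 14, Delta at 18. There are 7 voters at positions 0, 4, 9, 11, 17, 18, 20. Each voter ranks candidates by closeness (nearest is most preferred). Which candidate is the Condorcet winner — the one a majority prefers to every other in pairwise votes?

With single-peaked preferences on a line, the Condorcet winner is the candidate closest to the median voter.
The median voter (position 11) is closest to Kestrel at 13.
Check: Kestrel vs Apollo — voters closer to Kestrel: 4 of 7.

Kestrel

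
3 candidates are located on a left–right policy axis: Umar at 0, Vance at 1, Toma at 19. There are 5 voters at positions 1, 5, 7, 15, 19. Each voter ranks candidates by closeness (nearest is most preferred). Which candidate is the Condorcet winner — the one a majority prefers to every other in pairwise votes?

Vance

With single-peaked preferences on a line, the Condorcet winner is the candidate closest to the median voter.
The median voter (position 7) is closest to Vance at 1.
Check: Vance vs Umar — voters closer to Vance: 5 of 5.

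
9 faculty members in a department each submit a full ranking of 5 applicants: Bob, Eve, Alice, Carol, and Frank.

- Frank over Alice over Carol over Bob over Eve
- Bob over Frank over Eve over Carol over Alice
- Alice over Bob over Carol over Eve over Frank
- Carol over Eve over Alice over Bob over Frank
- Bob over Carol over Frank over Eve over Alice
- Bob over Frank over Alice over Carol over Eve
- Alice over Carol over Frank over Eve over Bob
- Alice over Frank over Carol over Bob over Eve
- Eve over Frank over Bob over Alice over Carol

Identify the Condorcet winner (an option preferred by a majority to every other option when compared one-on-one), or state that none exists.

Head-to-head results (9 voters total):
Bob vs Eve: Bob wins 6–3.
Bob vs Alice: Alice wins 5–4.
Bob vs Carol: Bob wins 5–4.
Bob vs Frank: Bob wins 5–4.
Eve vs Alice: Alice wins 5–4.
Eve vs Carol: Carol wins 7–2.
Eve vs Frank: Frank wins 6–3.
Alice vs Carol: Alice wins 6–3.
Alice vs Frank: Frank wins 5–4.
Carol vs Frank: Frank wins 5–4.
No candidate beats all others: Bob beats Frank beats Alice beats Bob, a majority cycle.

No Condorcet winner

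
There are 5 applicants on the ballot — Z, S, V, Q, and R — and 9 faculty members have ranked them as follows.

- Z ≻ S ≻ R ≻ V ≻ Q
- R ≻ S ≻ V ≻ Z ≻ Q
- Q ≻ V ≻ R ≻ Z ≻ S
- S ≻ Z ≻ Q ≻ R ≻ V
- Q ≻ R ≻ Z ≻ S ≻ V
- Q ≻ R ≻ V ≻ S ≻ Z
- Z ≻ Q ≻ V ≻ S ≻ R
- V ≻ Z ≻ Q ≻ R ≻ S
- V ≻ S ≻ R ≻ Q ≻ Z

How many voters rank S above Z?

4

Ballots ranking S above Z: 4.
Ballots ranking Z above S: 5.
So 4 of 9 voters prefer S to Z.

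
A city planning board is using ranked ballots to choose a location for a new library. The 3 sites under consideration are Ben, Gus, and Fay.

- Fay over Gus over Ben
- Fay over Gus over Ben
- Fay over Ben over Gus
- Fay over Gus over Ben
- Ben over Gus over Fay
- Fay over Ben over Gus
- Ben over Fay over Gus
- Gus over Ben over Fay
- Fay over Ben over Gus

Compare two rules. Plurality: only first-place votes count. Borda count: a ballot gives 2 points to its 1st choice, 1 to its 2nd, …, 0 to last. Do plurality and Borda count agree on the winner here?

Plurality first-place counts: Ben 2, Gus 1, Fay 6 → Fay.
Borda totals: Ben 8, Gus 6, Fay 13 → Fay.
The two rules agree on Fay.

Yes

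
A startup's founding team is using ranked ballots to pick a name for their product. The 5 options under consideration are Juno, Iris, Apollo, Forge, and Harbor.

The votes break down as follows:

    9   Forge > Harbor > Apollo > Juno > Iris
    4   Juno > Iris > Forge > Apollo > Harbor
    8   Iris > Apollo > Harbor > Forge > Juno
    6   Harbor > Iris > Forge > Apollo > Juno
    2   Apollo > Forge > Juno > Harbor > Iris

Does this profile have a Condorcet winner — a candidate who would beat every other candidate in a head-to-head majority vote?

No

Head-to-head results (29 voters total):
Juno vs Iris: Juno wins 15–14.
Juno vs Apollo: Apollo wins 25–4.
Juno vs Forge: Forge wins 25–4.
Juno vs Harbor: Harbor wins 23–6.
Iris vs Apollo: Iris wins 18–11.
Iris vs Forge: Iris wins 18–11.
Iris vs Harbor: Harbor wins 17–12.
Apollo vs Forge: Forge wins 19–10.
Apollo vs Harbor: Harbor wins 15–14.
Forge vs Harbor: Forge wins 15–14.
No candidate beats all others: Juno beats Iris beats Apollo beats Juno, a majority cycle.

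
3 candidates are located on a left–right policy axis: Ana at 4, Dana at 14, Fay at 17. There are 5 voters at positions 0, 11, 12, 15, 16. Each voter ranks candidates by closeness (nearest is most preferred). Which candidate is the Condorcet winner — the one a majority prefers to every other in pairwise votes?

With single-peaked preferences on a line, the Condorcet winner is the candidate closest to the median voter.
The median voter (position 12) is closest to Dana at 14.
Check: Dana vs Ana — voters closer to Dana: 4 of 5.

Dana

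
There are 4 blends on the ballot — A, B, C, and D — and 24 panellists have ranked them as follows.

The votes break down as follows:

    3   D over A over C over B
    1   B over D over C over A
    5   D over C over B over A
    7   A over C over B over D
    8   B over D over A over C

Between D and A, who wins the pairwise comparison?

Ballots ranking D above A: 3+1+5+8 = 17.
Ballots ranking A above D: 7.
D wins the head-to-head, 17–7.

D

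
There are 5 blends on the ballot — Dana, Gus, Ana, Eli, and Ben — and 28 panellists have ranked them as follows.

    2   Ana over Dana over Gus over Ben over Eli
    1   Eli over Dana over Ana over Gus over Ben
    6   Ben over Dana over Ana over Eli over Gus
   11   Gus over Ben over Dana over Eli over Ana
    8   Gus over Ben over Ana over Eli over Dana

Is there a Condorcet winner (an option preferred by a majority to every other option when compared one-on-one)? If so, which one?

Gus

Head-to-head results (28 voters total):
Dana vs Gus: Gus wins 19–9.
Dana vs Ana: Dana wins 18–10.
Dana vs Eli: Dana wins 19–9.
Dana vs Ben: Ben wins 25–3.
Gus vs Ana: Gus wins 19–9.
Gus vs Eli: Gus wins 21–7.
Gus vs Ben: Gus wins 22–6.
Ana vs Eli: Ana wins 16–12.
Ana vs Ben: Ben wins 25–3.
Eli vs Ben: Ben wins 27–1.
Gus beats each rival — Dana (19–9), Ana (19–9), Eli (21–7), Ben (22–6) — so Gus is the Condorcet winner.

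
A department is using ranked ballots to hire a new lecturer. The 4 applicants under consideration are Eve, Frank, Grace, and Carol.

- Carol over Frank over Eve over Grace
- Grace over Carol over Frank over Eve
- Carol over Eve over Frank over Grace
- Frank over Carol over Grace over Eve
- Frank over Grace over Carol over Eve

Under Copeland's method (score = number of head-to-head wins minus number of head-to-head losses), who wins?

Pairwise results:
  Eve vs Frank: Frank wins 4–1.
  Eve vs Grace: Grace wins 3–2.
  Eve vs Carol: Carol wins 5–0.
  Frank vs Grace: Frank wins 4–1.
  Frank vs Carol: Carol wins 3–2.
  Grace vs Carol: Carol wins 3–2.
Copeland scores (wins − losses):
  Eve: 0 − 3 = -3
  Frank: 2 − 1 = 1
  Grace: 1 − 2 = -1
  Carol: 3 − 0 = 3
Carol has the best Copeland score.

Carol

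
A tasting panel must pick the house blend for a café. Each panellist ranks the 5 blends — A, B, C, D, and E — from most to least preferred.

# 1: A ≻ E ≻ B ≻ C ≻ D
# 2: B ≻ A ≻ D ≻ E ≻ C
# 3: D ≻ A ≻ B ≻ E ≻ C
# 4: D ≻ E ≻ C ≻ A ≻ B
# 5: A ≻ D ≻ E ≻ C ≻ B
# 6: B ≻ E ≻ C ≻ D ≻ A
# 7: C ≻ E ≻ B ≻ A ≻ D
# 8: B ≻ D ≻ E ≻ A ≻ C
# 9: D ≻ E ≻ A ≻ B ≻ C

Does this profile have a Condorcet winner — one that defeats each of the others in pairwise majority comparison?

Head-to-head results (9 voters total):
A vs B: A wins 5–4.
A vs C: A wins 6–3.
A vs D: D wins 5–4.
A vs E: E wins 5–4.
B vs C: B wins 6–3.
B vs D: B wins 5–4.
B vs E: E wins 5–4.
C vs D: D wins 6–3.
C vs E: E wins 8–1.
D vs E: D wins 6–3.
No candidate beats all others: A beats B beats D beats A, a majority cycle.

No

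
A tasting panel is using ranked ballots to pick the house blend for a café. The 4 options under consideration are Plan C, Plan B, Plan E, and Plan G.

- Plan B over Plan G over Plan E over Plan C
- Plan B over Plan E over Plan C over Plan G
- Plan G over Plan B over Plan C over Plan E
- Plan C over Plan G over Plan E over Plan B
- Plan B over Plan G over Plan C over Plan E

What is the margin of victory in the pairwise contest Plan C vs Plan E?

Ballots ranking Plan C above Plan E: 3.
Ballots ranking Plan E above Plan C: 2.
Plan C wins 3–2, a margin of 1.

1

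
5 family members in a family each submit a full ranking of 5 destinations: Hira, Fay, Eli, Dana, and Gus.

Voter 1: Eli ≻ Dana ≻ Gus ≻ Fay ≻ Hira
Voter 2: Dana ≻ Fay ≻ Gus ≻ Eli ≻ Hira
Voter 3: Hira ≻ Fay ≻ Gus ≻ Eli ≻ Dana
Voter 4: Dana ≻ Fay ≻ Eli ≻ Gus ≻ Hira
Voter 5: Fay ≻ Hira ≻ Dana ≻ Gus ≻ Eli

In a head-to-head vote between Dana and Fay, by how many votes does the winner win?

Ballots ranking Dana above Fay: 3.
Ballots ranking Fay above Dana: 2.
Dana wins 3–2, a margin of 1.

1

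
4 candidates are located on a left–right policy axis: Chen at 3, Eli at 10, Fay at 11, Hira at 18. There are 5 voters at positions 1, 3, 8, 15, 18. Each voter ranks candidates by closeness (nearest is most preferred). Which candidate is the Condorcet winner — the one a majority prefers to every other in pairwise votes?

With single-peaked preferences on a line, the Condorcet winner is the candidate closest to the median voter.
The median voter (position 8) is closest to Eli at 10.
Check: Eli vs Chen — voters closer to Eli: 3 of 5.

Eli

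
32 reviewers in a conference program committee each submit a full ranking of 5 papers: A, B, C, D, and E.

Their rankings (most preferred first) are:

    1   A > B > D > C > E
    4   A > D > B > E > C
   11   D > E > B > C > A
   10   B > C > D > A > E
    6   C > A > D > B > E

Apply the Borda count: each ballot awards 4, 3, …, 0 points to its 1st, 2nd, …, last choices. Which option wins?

Borda scores:
  A: 4 + 4·4 + 11·0 + 10·1 + 6·3 = 48
  B: 3 + 4·2 + 11·2 + 10·4 + 6·1 = 79
  C: 1 + 4·0 + 11·1 + 10·3 + 6·4 = 66
  D: 2 + 4·3 + 11·4 + 10·2 + 6·2 = 90
  E: 0 + 4·1 + 11·3 + 10·0 + 6·0 = 37
D has the highest total.

D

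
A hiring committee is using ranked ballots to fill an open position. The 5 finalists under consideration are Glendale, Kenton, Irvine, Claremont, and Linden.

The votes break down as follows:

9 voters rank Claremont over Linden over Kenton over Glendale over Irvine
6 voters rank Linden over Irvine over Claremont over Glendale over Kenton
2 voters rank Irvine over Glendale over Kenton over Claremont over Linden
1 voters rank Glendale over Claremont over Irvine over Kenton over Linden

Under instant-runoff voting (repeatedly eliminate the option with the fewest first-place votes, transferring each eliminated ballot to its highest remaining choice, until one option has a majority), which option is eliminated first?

Round 1: Claremont 9, Linden 6, Irvine 2, Glendale 1, Kenton 0. Kenton has the fewest and is eliminated.
Round 2: Claremont 9, Linden 6, Irvine 2, Glendale 1. Glendale has the fewest and is eliminated.
Round 3: Claremont 10, Linden 6, Irvine 2. Claremont has a majority.

Kenton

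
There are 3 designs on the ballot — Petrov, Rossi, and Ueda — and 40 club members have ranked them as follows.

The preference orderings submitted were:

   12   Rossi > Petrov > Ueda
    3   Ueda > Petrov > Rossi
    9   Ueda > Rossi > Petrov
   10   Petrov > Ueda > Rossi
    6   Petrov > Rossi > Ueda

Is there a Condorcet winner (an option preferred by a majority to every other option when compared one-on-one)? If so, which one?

No Condorcet winner

Head-to-head results (40 voters total):
Petrov vs Rossi: Rossi wins 21–19.
Petrov vs Ueda: Petrov wins 28–12.
Rossi vs Ueda: Ueda wins 22–18.
No candidate beats all others: Petrov beats Ueda beats Rossi beats Petrov, a majority cycle.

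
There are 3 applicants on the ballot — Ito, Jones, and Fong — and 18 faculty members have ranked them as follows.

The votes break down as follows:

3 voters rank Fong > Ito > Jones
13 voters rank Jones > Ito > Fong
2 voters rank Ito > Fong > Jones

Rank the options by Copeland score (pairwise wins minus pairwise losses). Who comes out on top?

Jones

Pairwise results:
  Ito vs Jones: Jones wins 13–5.
  Ito vs Fong: Ito wins 15–3.
  Jones vs Fong: Jones wins 13–5.
Copeland scores (wins − losses):
  Ito: 1 − 1 = 0
  Jones: 2 − 0 = 2
  Fong: 0 − 2 = -2
Jones has the best Copeland score.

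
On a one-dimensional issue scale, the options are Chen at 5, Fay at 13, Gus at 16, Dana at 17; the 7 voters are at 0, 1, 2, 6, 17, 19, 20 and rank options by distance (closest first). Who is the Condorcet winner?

Chen

With single-peaked preferences on a line, the Condorcet winner is the candidate closest to the median voter.
The median voter (position 6) is closest to Chen at 5.
Check: Chen vs Dana — voters closer to Chen: 4 of 7.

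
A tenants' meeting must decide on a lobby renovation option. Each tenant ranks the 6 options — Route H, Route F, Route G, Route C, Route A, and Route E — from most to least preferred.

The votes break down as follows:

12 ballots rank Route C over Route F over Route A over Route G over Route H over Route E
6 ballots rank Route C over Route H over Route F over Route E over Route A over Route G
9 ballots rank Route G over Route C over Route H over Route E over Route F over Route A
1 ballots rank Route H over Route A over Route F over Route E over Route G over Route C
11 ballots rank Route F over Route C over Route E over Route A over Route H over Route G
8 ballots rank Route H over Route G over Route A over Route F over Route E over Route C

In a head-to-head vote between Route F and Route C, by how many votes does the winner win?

7

Ballots ranking Route F above Route C: 1+11+8 = 20.
Ballots ranking Route C above Route F: 12+6+9 = 27.
Route C wins 27–20, a margin of 7.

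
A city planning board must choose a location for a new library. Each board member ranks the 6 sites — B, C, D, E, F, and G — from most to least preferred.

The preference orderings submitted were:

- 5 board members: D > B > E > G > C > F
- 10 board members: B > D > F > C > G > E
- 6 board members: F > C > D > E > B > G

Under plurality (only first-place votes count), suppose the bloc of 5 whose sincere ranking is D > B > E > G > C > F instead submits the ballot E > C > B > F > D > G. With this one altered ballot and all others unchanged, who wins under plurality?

B

First-place totals with the altered ballot: B 10, C 0, D 0, E 5, F 6, G 0.
The winner is unchanged: still B.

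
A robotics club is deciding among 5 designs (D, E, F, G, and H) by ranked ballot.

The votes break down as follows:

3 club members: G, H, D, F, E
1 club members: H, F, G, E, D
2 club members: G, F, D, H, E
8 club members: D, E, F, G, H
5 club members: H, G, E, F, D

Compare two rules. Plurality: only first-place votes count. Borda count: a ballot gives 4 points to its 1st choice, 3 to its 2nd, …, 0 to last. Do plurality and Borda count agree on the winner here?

No

Plurality first-place counts: D 8, E 0, F 0, G 5, H 6 → D.
Borda totals: D 42, E 35, F 33, G 45, H 35 → G.
The two rules disagree: plurality picks D, Borda picks G.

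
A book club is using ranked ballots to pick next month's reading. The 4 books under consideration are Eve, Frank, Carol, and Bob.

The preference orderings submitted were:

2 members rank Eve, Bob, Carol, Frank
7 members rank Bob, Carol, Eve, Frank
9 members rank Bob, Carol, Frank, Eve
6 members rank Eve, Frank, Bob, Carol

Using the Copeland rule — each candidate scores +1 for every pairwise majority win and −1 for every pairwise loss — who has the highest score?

Pairwise results:
  Eve vs Frank: Eve wins 15–9.
  Eve vs Carol: Carol wins 16–8.
  Eve vs Bob: Bob wins 16–8.
  Frank vs Carol: Carol wins 18–6.
  Frank vs Bob: Bob wins 18–6.
  Carol vs Bob: Bob wins 24–0.
Copeland scores (wins − losses):
  Eve: 1 − 2 = -1
  Frank: 0 − 3 = -3
  Carol: 2 − 1 = 1
  Bob: 3 − 0 = 3
Bob has the best Copeland score.

Bob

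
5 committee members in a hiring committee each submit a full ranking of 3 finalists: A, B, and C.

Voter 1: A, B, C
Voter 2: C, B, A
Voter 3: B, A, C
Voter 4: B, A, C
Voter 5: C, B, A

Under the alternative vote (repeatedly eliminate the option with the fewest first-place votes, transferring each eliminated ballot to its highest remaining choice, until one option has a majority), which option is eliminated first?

Round 1: B 2, C 2, A 1. A has the fewest and is eliminated.
Round 2: B 3, C 2. B has a majority.

A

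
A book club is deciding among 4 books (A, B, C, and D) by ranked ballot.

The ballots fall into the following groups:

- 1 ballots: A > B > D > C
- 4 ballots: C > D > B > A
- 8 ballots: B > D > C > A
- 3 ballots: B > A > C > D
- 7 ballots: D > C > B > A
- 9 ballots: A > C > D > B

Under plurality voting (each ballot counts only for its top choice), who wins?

First-place vote totals:
  A: 10
  B: 11
  C: 4
  D: 7
B has the most first-place votes.

B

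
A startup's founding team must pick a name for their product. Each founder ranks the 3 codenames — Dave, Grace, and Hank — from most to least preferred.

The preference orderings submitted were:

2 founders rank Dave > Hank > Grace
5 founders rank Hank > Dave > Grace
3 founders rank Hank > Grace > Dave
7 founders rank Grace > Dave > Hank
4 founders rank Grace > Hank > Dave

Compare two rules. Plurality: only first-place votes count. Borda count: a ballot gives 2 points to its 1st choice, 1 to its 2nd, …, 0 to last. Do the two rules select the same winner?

Yes

Plurality first-place counts: Dave 2, Grace 11, Hank 8 → Grace.
Borda totals: Dave 16, Grace 25, Hank 22 → Grace.
The two rules agree on Grace.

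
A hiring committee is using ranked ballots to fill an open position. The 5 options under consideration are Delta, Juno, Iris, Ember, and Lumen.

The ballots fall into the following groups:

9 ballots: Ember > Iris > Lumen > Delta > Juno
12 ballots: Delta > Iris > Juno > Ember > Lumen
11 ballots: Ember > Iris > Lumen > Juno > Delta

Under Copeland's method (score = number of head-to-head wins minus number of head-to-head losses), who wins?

Pairwise results:
  Delta vs Juno: Delta wins 21–11.
  Delta vs Iris: Iris wins 20–12.
  Delta vs Ember: Ember wins 20–12.
  Delta vs Lumen: Lumen wins 20–12.
  Juno vs Iris: Iris wins 32–0.
  Juno vs Ember: Ember wins 20–12.
  Juno vs Lumen: Lumen wins 20–12.
  Iris vs Ember: Ember wins 20–12.
  Iris vs Lumen: Iris wins 32–0.
  Ember vs Lumen: Ember wins 32–0.
Copeland scores (wins − losses):
  Delta: 1 − 3 = -2
  Juno: 0 − 4 = -4
  Iris: 3 − 1 = 2
  Ember: 4 − 0 = 4
  Lumen: 2 − 2 = 0
Ember has the best Copeland score.

Ember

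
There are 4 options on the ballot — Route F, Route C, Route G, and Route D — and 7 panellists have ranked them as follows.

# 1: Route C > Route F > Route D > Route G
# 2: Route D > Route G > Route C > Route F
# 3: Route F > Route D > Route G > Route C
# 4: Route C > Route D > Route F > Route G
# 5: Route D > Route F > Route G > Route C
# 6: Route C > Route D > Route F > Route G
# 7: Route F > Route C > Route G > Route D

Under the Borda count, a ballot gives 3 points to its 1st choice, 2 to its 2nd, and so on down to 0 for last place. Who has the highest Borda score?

Borda scores:
  Route F: 2 + 0 + 3 + 1 + 2 + 1 + 3 = 12
  Route C: 3 + 1 + 0 + 3 + 0 + 3 + 2 = 12
  Route G: 0 + 2 + 1 + 0 + 1 + 0 + 1 = 5
  Route D: 1 + 3 + 2 + 2 + 3 + 2 + 0 = 13
Route D has the highest total.

Route D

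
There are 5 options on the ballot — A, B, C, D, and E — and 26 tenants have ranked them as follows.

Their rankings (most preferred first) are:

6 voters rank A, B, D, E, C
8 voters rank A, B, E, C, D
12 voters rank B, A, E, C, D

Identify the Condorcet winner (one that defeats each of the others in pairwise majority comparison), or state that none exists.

Head-to-head results (26 voters total):
A vs B: A wins 14–12.
A vs C: A wins 26–0.
A vs D: A wins 26–0.
A vs E: A wins 26–0.
B vs C: B wins 26–0.
B vs D: B wins 26–0.
B vs E: B wins 26–0.
C vs D: C wins 20–6.
C vs E: E wins 26–0.
D vs E: E wins 20–6.
A beats each rival — B (14–12), C (26–0), D (26–0), E (26–0) — so A is the Condorcet winner.

A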